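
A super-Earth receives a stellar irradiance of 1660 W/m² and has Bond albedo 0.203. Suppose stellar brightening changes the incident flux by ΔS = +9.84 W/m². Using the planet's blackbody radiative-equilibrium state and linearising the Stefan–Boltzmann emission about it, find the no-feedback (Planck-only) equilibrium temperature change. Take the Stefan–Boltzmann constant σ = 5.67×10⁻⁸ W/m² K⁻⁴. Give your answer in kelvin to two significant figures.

0.41 kelvin

The baseline emission temperature is T_e = 276.4 K.
ΔF = Δ[S(1−α)]/4 = (1−0.203)·+9.84/4 = 1.961 W/m².
Planck response: λ_P = 4σT_e³ = 4·5.67×10⁻⁸·(276.4)³ = 4.787 W/m²/K.
ΔT₀ = ΔF/λ_P = 1.961/4.787 = 0.410 K.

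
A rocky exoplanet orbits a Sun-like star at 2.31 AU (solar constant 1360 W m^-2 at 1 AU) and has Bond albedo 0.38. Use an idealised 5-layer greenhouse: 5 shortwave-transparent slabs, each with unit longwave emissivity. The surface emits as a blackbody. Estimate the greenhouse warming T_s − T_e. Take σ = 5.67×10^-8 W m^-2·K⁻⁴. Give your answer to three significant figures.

91.8 kelvin

By the inverse-square law, S = 1360/2.31² = 254.9 W m^-2.
The effective emission temperature is T_e = [S(1−α)/(4σ)]^¼ = 162.5 K.
Surface: T_s = (6)^¼·T_e = 254.3 K.
Warming: T_s − T_e = 91.81 K.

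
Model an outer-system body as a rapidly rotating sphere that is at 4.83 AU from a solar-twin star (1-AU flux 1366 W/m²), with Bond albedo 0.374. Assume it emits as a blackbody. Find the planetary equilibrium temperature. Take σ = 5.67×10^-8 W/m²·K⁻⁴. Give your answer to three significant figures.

113 K

Flux at the orbit: S = 1366/(4.83)² = 58.55 W/m².
Absorbed flux (global mean): S(1−α)/4 = 58.55·0.626/4 = 9.164 W/m².
In equilibrium σT⁴ equals this, so T = 112.8 K.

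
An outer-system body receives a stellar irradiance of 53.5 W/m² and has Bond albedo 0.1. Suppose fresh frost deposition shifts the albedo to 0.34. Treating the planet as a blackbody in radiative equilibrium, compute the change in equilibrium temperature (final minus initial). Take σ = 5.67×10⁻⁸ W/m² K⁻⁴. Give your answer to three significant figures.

Initial: T₁ = [S(1−0.1)/(4σ)]^(1/4) = 120.7 K.
After:  T₂ = [53.50·0.66/(4σ)]^(1/4) = 111.7 K.
ΔT = T₂ − T₁ = -9.006 K.

-9.01 kelvin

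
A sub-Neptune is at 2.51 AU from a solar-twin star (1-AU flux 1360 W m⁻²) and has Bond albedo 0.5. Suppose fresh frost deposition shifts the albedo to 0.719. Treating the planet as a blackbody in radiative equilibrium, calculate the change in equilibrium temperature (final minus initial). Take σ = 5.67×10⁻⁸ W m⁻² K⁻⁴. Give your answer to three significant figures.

Flux at the orbit: S = 1360/(2.51)² = 215.9 W m⁻².
Before: T₁ = [215.9·0.5/(4σ)]^(1/4) = 147.7 K.
With α = 0.719, T₂ = 127.9 K.
Change: 127.9 − 147.7 = -19.82 K.

-19.8 kelvin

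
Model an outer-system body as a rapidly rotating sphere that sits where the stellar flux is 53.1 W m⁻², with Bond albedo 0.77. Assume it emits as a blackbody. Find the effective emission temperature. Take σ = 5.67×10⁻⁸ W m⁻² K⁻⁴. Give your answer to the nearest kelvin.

Absorbed flux (global mean): S(1−α)/4 = 53.10·0.23/4 = 3.053 W m⁻².
Balancing against σT⁴: T = (3.053/5.67×10⁻⁸)^(1/4) = 85.66 K.

86 K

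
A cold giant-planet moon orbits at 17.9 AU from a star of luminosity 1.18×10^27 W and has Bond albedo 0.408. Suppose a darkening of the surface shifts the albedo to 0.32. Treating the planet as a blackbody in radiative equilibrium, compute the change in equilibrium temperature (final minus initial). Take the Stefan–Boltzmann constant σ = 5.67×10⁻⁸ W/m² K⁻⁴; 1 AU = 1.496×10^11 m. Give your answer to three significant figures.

2.70 K

Orbital distance: d = 17.9 AU = 2.678×10^12 m.
Flux at the orbit: S = L/(4πd²) = 1.18×10^27/(4π·(2.68×10^12)²) = 13.09 W/m².
Before: T₁ = [13.09·0.592/(4σ)]^(1/4) = 76.46 K.
Final:   T₂ = [S(1−0.32)/(4σ)]^(1/4) = 79.16 K.
Change: 79.16 − 76.46 = 2.696 K.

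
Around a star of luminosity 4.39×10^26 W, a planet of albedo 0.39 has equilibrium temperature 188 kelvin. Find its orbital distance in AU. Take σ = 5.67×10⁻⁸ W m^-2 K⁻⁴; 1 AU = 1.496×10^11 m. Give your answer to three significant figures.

1.83 AU

Required flux: S = 4σT⁴/(1−α) = 464.5 W m^-2.
Then d = [L/(4πS)]^(1/2) = 2.743×10^11 m, i.e. 1.833 AU.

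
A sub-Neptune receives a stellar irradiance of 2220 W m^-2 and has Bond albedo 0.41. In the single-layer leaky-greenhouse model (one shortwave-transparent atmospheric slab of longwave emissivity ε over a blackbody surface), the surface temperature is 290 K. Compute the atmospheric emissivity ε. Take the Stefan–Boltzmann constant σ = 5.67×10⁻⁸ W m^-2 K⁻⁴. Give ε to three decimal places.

0.367

TOA balance gives T_e = 275.7 K.
Since (2−ε)/2 = (T_e/T_s)⁴ = 0.8165, ε = 0.3669.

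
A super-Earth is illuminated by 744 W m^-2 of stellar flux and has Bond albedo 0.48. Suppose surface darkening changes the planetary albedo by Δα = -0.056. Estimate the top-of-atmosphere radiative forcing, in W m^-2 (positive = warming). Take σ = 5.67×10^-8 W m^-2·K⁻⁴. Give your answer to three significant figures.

10.4 W m^-2

ΔF = −(S/4)Δα = −(744.0/4)×(-0.056) = 10.42 W m^-2.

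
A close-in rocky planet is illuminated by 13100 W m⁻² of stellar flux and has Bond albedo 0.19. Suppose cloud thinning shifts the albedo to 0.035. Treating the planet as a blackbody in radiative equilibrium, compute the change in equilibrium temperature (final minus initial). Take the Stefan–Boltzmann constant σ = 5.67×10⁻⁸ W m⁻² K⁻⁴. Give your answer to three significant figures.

Initial: T₁ = [S(1−0.19)/(4σ)]^(1/4) = 465.1 K.
Final:   T₂ = [S(1−0.035)/(4σ)]^(1/4) = 485.9 K.
ΔT = T₂ − T₁ = 20.81 K.

20.8 kelvin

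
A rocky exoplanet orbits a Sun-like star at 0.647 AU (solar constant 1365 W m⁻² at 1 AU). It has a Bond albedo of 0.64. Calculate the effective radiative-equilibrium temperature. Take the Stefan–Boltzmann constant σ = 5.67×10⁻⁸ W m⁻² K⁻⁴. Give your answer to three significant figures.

268 K

Irradiance scales as 1/d², so S = 1365 W m⁻² × (1/0.647)² = 3261 W m⁻².
Absorbed flux (global mean): S(1−α)/4 = 3261·0.36/4 = 293.5 W m⁻².
In equilibrium σT⁴ equals this, so T = 268.2 K.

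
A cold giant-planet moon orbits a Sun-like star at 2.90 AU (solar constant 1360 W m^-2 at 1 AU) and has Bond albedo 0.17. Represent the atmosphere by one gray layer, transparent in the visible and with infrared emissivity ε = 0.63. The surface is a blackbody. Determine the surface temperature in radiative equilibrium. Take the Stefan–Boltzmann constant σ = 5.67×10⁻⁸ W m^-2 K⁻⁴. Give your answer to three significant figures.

171 K

Irradiance scales as 1/d², so S = 1360 W m^-2 × (1/2.90)² = 161.7 W m^-2.
Effective emission temperature (TOA balance): σT_e⁴ = S(1−α)/4 = 33.56 W m^-2 → T_e = 156.0 K.
The surface balance (absorbed SW + ε·downward IR = σT_s⁴) with T_a⁴ = T_s⁴/2 reduces to T_s = T_e·[2/(2−ε)]^¼ = 171.4 K.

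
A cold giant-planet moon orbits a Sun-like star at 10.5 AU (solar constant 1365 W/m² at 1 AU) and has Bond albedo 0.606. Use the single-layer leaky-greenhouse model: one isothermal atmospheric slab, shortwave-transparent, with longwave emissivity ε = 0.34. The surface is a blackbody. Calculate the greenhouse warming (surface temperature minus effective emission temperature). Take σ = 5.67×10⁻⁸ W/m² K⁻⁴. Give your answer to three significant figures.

3.25 kelvin

By the inverse-square law, S = 1365/10.5² = 12.38 W/m².
The planet radiates to space at T_e = [S(1−α)/(4σ)]^(1/4) = 68.10 K.
For a single slab of emissivity ε, T_s⁴ = 2T_e⁴/(2−ε); thus T_s = 68.10·(1.205)^(1/4) = 71.35 K.
Greenhouse warming: T_s − T_e = 3.247 K.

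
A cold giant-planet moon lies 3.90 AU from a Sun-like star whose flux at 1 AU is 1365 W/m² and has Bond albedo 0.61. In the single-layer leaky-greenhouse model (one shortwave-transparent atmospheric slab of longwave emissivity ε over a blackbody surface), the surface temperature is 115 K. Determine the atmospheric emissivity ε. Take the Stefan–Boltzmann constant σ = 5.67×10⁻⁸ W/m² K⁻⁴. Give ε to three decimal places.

Irradiance scales as 1/d², so S = 1365 W/m² × (1/3.90)² = 89.74 W/m².
First, T_e = [89.74·(1−0.61)/(4σ)]^(1/4) = 111.5 K.
Since (2−ε)/2 = (T_e/T_s)⁴ = 0.8823, ε = 0.2353.

0.235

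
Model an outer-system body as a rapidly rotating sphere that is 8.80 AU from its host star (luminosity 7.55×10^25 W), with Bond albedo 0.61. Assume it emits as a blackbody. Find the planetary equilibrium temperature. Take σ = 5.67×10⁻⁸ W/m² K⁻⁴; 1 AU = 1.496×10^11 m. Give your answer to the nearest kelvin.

d = 8.80 × 1.496×10^11 m = 1.316×10^12 m.
Spreading L over a sphere of radius d: S = 7.55×10^25/(4π·1.32×10^12²) = 3.467 W/m².
The planet absorbs (1−α)S over its disc πR² and re-emits over 4πR², so the mean absorbed flux is (1−0.61)·3.467/4 = 0.3380 W/m².
Set σT⁴ = 0.3380 → T = (0.3380/σ)^(1/4) = 49.41 K.

49 K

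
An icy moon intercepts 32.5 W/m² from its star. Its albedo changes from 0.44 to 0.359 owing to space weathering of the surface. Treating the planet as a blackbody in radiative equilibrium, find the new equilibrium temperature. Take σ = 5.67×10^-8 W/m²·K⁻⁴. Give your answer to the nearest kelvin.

New equilibrium: T₂ = [(1−0.359)·32.50/(4σ)]^(1/4) = 97.90 K.

98 K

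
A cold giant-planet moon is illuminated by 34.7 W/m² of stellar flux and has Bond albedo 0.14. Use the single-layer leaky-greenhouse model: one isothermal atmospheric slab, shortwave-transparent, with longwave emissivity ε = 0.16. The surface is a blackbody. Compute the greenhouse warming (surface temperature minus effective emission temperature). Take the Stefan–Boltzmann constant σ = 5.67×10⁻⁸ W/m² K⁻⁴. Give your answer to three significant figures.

Effective emission temperature (TOA balance): σT_e⁴ = S(1−α)/4 = 7.461 W/m² → T_e = 107.1 K.
Surface balance with a leaky layer gives σT_s⁴ = σT_e⁴·2/(2−ε), so T_s = T_e·[2/(2−0.16)]^(1/4) = 109.4 K.
The atmosphere warms the surface by 2.256 K.

2.26 kelvin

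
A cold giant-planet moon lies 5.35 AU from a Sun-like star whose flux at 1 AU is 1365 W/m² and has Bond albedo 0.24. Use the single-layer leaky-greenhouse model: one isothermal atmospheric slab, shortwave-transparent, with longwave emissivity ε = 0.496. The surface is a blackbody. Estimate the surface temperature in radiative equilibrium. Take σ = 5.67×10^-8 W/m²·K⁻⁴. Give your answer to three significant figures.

Flux at the orbit: S = 1365/(5.35)² = 47.69 W/m².
At the top of the atmosphere, σT_e⁴ = S(1−α)/4 = 9.061 W/m², giving T_e = 112.4 K.
The surface balance (absorbed SW + ε·downward IR = σT_s⁴) with T_a⁴ = T_s⁴/2 reduces to T_s = T_e·[2/(2−ε)]^¼ = 120.7 K.

121 kelvin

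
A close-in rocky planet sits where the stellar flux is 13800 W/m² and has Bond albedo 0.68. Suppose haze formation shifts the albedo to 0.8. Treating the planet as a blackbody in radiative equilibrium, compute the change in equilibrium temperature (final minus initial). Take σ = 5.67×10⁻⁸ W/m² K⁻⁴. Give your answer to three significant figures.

Initial: T₁ = [S(1−0.68)/(4σ)]^(1/4) = 373.5 K.
With α = 0.8, T₂ = 332.1 K.
ΔT = T₂ − T₁ = -41.41 K.

-41.4 K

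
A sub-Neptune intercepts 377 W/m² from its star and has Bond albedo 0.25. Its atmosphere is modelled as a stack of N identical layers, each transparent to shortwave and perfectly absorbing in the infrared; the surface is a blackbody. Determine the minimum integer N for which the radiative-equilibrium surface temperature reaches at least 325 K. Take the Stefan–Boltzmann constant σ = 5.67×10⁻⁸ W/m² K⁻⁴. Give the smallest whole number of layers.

8

OLR = S(1−α)/4 = 70.69 W/m²; the top layer radiates at T_e = 187.9 K.
Since T_s⁴ = (N+1)T_e⁴, we need N ≥ (T_s/T_e)⁴ − 1 = 7.949.
The minimum whole number is N = 8.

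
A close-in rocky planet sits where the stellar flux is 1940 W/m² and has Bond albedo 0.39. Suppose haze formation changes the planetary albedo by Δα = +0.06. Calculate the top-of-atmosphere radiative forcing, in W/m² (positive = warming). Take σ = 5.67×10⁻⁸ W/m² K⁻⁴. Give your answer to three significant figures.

-29.1 W/m²

The change in absorbed flux is Δ[S(1−α)/4] = −SΔα/4 = -29.10 W/m².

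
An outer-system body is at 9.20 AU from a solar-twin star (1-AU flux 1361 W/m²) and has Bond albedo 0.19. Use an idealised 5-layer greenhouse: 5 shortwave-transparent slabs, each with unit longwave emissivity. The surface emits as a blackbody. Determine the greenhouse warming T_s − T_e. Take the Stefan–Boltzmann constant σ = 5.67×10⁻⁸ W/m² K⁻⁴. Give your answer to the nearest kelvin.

49 kelvin

Irradiance scales as 1/d², so S = 1361 W/m² × (1/9.20)² = 16.08 W/m².
The effective emission temperature is T_e = [S(1−α)/(4σ)]^¼ = 87.05 K.
Surface: T_s = (6)^¼·T_e = 136.2 K.
So the greenhouse effect raises the surface by 136.2 − 87.05 = 49.19 K.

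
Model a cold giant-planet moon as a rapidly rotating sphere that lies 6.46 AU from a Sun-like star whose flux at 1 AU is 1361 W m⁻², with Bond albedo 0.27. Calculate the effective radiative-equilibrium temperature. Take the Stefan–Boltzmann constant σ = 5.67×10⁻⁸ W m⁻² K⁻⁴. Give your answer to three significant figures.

Flux at the orbit: S = 1361/(6.46)² = 32.61 W m⁻².
The planet absorbs (1−α)S over its disc πR² and re-emits over 4πR², so the mean absorbed flux is (1−0.27)·32.61/4 = 5.952 W m⁻².
Balancing against σT⁴: T = (5.952/5.67×10⁻⁸)^(1/4) = 101.2 K.

101 K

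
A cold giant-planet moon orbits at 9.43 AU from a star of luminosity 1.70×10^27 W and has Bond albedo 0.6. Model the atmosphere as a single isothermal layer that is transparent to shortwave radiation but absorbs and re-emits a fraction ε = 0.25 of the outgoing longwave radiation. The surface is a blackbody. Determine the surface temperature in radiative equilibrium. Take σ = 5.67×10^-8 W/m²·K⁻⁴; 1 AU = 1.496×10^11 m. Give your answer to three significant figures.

d = 9.43 × 1.496×10^11 m = 1.411×10^12 m.
S = L/(4πd²) = 67.98 W/m².
At the top of the atmosphere, σT_e⁴ = S(1−α)/4 = 6.798 W/m², giving T_e = 104.6 K.
Surface balance with a leaky layer gives σT_s⁴ = σT_e⁴·2/(2−ε), so T_s = T_e·[2/(2−0.25)]^(1/4) = 108.2 K.

108 kelvin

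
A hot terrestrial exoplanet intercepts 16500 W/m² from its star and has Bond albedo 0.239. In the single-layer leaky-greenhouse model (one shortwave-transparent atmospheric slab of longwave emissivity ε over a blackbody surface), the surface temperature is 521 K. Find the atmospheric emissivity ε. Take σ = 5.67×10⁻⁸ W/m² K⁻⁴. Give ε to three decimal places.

0.497

First, T_e = [16500·(1−0.239)/(4σ)]^(1/4) = 485.1 K.
T_s⁴ = T_e⁴·2/(2−ε) → ε = 2 − 2(T_e/T_s)⁴ = 2 − 2·(485.1/521)⁴ = 0.4972.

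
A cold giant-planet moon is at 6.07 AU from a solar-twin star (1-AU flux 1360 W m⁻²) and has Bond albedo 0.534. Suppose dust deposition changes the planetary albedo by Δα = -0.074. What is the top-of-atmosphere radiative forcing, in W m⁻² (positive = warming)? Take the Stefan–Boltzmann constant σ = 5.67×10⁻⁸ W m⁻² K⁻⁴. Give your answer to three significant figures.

By the inverse-square law, S = 1360/6.07² = 36.91 W m⁻².
ΔF = −(S/4)Δα = −(36.91/4)×(-0.074) = 0.6829 W m⁻².

0.683 W m⁻²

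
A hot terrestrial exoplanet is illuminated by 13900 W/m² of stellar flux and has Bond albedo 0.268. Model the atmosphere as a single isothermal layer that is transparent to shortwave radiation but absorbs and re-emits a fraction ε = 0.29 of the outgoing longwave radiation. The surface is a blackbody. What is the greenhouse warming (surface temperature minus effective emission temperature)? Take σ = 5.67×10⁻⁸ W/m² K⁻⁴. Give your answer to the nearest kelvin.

The planet radiates to space at T_e = [S(1−α)/(4σ)]^(1/4) = 460.2 K.
Surface balance with a leaky layer gives σT_s⁴ = σT_e⁴·2/(2−ε), so T_s = T_e·[2/(2−0.29)]^(1/4) = 478.6 K.
Greenhouse warming: T_s − T_e = 18.38 K.

18 K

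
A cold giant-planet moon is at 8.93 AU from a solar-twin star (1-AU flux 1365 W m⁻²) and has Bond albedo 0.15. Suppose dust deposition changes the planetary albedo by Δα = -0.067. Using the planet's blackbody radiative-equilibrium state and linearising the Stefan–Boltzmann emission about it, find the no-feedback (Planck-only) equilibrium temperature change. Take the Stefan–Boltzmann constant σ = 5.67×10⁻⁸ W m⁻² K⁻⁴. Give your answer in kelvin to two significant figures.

1.8 kelvin

Irradiance scales as 1/d², so S = 1365 W m⁻² × (1/8.93)² = 17.12 W m⁻².
The baseline emission temperature is T_e = 89.50 K.
The change in absorbed flux is Δ[S(1−α)/4] = −SΔα/4 = 0.2867 W m⁻².
Linearising σT⁴ gives d(σT⁴)/dT = 4σT_e³ = 0.1626 W m⁻² per K.
So ΔT₀ = 0.2867/0.1626 = 1.76 K.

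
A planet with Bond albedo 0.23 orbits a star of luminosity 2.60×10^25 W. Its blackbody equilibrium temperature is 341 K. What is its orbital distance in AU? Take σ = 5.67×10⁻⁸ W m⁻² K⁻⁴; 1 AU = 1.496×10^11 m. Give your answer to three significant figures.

0.152 AU

The flux needed for this T is 4σT⁴/(1−0.23) = 3983 W m⁻².
S = L/(4πd²) → d = √(L/4πS) = √(2.60×10^25/(4π·3983)) = 2.279×10^10 m = 0.1524 AU.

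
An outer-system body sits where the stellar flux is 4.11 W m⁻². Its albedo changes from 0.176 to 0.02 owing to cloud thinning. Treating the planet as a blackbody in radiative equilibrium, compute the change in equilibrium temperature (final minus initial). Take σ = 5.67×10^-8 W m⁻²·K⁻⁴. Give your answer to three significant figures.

With α = 0.176, T₁ = 62.16 K.
Final:   T₂ = [S(1−0.02)/(4σ)]^(1/4) = 64.92 K.
Change: 64.92 − 62.16 = 2.754 K.

2.75 kelvin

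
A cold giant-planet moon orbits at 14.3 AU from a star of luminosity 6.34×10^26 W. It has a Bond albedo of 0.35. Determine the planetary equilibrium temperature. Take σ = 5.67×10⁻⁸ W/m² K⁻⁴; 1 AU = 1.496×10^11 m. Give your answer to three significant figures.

75.0 kelvin

Orbital distance: d = 14.3 AU = 2.139×10^12 m.
Flux at the orbit: S = L/(4πd²) = 6.34×10^26/(4π·(2.14×10^12)²) = 11.02 W/m².
Averaging over the sphere, the absorbed flux is S(1−α)/4 = 1.791 W/m².
Balancing against σT⁴: T = (1.791/5.67×10⁻⁸)^(1/4) = 74.97 K.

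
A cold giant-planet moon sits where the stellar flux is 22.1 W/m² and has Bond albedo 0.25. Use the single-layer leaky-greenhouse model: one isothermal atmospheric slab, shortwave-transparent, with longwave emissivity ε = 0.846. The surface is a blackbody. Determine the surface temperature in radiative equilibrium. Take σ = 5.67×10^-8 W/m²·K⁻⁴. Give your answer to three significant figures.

106 K

Effective emission temperature (TOA balance): σT_e⁴ = S(1−α)/4 = 4.144 W/m² → T_e = 92.46 K.
The surface balance (absorbed SW + ε·downward IR = σT_s⁴) with T_a⁴ = T_s⁴/2 reduces to T_s = T_e·[2/(2−ε)]^¼ = 106.1 K.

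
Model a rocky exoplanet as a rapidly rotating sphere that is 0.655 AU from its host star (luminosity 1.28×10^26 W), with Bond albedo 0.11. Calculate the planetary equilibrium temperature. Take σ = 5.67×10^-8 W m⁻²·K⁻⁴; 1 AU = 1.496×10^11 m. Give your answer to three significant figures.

254 K

Orbital distance: d = 0.655 AU = 9.799×10^10 m.
Flux at the orbit: S = L/(4πd²) = 1.28×10^26/(4π·(9.80×10^10)²) = 1061 W m⁻².
The planet absorbs (1−α)S over its disc πR² and re-emits over 4πR², so the mean absorbed flux is (1−0.11)·1061/4 = 236.0 W m⁻².
Balancing against σT⁴: T = (236.0/5.67×10⁻⁸)^(1/4) = 254.0 K.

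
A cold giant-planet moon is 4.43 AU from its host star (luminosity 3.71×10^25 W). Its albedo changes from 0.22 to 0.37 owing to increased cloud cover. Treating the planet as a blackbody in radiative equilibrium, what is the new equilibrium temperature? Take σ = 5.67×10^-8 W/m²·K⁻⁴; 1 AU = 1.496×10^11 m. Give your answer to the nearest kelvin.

66 K

d = 4.43 × 1.496×10^11 m = 6.627×10^11 m.
Flux at the orbit: S = L/(4πd²) = 3.71×10^25/(4π·(6.63×10^11)²) = 6.722 W/m².
With the new albedo, S(1−α₂)/4 = 1.059 W/m², so T₂ = 65.74 K.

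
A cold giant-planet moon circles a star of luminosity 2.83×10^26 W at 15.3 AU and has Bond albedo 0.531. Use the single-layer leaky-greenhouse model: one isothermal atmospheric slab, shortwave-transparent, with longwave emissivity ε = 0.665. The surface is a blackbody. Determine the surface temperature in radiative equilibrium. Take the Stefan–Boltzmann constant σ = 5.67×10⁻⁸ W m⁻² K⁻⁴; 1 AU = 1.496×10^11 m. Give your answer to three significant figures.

d = 15.3 × 1.496×10^11 m = 2.289×10^12 m.
Flux at the orbit: S = L/(4πd²) = 2.83×10^26/(4π·(2.29×10^12)²) = 4.299 W m⁻².
At the top of the atmosphere, σT_e⁴ = S(1−α)/4 = 0.5040 W m⁻², giving T_e = 54.60 K.
Surface balance with a leaky layer gives σT_s⁴ = σT_e⁴·2/(2−ε), so T_s = T_e·[2/(2−0.665)]^(1/4) = 60.41 K.

60.4 K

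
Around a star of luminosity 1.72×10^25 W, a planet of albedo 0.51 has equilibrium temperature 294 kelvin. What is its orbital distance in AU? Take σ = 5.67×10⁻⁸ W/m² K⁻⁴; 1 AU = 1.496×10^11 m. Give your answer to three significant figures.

Energy balance gives S = 4σT⁴/(1−α) = 3458 W/m².
From L = 4πd²S, d = √(1.72×10^25/(4π·3458)) = 1.989×10^10 m = 0.1330 AU.

0.133 AU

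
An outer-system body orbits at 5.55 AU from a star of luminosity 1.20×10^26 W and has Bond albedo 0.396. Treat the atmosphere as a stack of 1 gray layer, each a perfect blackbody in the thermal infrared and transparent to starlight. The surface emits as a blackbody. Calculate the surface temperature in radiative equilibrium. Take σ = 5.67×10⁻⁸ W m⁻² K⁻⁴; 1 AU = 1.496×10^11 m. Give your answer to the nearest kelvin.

93 K

Orbital distance: d = 5.55 AU = 8.303×10^11 m.
Flux at the orbit: S = L/(4πd²) = 1.20×10^26/(4π·(8.30×10^11)²) = 13.85 W m⁻².
The effective emission temperature is T_e = [S(1−α)/(4σ)]^¼ = 77.93 K.
For an N-layer opaque stack, T_s⁴ = (N+1)T_e⁴, hence T_s = (2)^(1/4)×77.93 K = 92.68 K.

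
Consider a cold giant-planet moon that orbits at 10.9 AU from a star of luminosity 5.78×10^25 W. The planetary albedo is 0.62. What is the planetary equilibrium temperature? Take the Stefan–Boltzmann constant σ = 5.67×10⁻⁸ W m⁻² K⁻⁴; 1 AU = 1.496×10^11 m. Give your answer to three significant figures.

41.3 K

d = 10.9 × 1.496×10^11 m = 1.631×10^12 m.
Spreading L over a sphere of radius d: S = 5.78×10^25/(4π·1.63×10^12²) = 1.730 W m⁻².
Averaging over the sphere, the absorbed flux is S(1−α)/4 = 0.1643 W m⁻².
Set σT⁴ = 0.1643 → T = (0.1643/σ)^(1/4) = 41.26 K.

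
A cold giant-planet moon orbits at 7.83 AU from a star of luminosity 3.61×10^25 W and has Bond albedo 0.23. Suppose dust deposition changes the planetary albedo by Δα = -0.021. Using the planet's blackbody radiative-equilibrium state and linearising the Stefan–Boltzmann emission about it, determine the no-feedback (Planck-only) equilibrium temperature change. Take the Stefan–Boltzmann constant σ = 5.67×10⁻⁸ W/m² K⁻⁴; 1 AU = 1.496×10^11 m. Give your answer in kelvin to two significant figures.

0.35 K

d = 7.83 × 1.496×10^11 m = 1.171×10^12 m.
Spreading L over a sphere of radius d: S = 3.61×10^25/(4π·1.17×10^12²) = 2.094 W/m².
Unperturbed T_e = [2.094·(1−0.23)/(4σ)]^¼ = 51.63 K.
ΔF = −(S/4)Δα = −(2.094/4)×(-0.021) = 0.01099 W/m².
Linearising σT⁴ gives d(σT⁴)/dT = 4σT_e³ = 0.03122 W/m² per K.
Hence the no-feedback warming is ΔF/(4σT_e³) = 0.352 K.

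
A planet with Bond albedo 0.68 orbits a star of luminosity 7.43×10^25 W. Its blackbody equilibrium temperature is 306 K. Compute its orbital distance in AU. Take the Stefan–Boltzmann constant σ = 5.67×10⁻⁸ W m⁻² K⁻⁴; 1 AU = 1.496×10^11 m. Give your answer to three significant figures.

The flux needed for this T is 4σT⁴/(1−0.68) = 6214 W m⁻².
S = L/(4πd²) → d = √(L/4πS) = √(7.43×10^25/(4π·6214)) = 3.085×10^10 m = 0.2062 AU.

0.206 AU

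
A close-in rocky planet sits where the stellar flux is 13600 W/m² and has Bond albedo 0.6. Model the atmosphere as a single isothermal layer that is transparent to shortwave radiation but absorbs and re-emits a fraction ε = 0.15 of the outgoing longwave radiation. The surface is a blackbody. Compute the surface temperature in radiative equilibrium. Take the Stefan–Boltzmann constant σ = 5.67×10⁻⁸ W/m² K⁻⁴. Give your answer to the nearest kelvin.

401 K

At the top of the atmosphere, σT_e⁴ = S(1−α)/4 = 1360 W/m², giving T_e = 393.5 K.
The surface balance (absorbed SW + ε·downward IR = σT_s⁴) with T_a⁴ = T_s⁴/2 reduces to T_s = T_e·[2/(2−ε)]^¼ = 401.3 K.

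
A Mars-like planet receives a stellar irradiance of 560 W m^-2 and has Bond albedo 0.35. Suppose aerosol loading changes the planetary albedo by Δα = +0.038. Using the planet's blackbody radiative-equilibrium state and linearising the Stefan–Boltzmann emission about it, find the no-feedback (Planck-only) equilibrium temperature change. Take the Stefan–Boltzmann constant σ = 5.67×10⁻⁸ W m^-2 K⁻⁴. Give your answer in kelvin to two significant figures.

-2.9 kelvin

Unperturbed T_e = [560.0·(1−0.35)/(4σ)]^¼ = 200.2 K.
ΔF = −(S/4)Δα = −(560.0/4)×(+0.038) = -5.320 W m^-2.
Linearising σT⁴ gives d(σT⁴)/dT = 4σT_e³ = 1.819 W m^-2 per K.
ΔT₀ = ΔF/λ_P = -5.320/1.819 = -2.93 K.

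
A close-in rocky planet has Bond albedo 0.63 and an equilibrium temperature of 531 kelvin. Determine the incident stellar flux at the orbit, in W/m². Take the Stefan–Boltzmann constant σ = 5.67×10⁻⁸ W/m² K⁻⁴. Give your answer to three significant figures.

Invert the energy balance for S: S = 4σT⁴/(1−α).
The emitted flux is σT⁴ = 4508 W/m².
So S = 4×4508/(1−0.63) = 48730 W/m².

48700 W/m²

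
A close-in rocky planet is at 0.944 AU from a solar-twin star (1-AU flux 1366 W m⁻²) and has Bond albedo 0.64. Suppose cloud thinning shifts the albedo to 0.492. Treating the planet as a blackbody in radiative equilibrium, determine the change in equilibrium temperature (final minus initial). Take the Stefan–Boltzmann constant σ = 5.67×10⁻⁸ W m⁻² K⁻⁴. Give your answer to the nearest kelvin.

20 kelvin

Irradiance scales as 1/d², so S = 1366 W m⁻² × (1/0.944)² = 1533 W m⁻².
With α = 0.64, T₁ = 222.1 K.
After:  T₂ = [1533·0.508/(4σ)]^(1/4) = 242.1 K.
Change: 242.1 − 222.1 = 19.97 K.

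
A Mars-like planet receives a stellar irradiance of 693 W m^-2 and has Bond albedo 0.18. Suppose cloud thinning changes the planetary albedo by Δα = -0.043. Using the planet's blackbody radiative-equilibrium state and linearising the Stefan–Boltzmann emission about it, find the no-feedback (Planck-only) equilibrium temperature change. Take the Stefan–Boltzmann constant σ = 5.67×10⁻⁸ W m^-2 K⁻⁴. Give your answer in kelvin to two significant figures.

2.9 K

The baseline emission temperature is T_e = 223.7 K.
TOA radiative forcing: ΔF = −S·Δα/4 = −693.0·(-0.043)/4 = 7.450 W m^-2.
The Planck feedback parameter is 4σT_e³ = 2.540 W m^-2/K.
ΔT₀ = ΔF/λ_P = 7.450/2.540 = 2.93 K.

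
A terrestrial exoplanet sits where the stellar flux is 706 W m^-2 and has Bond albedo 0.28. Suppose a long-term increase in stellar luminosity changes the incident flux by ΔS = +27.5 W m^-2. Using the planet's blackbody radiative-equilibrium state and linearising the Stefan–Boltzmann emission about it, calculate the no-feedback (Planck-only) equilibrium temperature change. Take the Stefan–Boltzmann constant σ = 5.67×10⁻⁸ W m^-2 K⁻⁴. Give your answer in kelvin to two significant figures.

2.1 K

Unperturbed T_e = [706.0·(1−0.28)/(4σ)]^¼ = 217.6 K.
ΔF = Δ[S(1−α)]/4 = (1−0.28)·+27.5/4 = 4.950 W m^-2.
The Planck feedback parameter is 4σT_e³ = 2.336 W m^-2/K.
ΔT₀ = ΔF/λ_P = 4.950/2.336 = 2.12 K.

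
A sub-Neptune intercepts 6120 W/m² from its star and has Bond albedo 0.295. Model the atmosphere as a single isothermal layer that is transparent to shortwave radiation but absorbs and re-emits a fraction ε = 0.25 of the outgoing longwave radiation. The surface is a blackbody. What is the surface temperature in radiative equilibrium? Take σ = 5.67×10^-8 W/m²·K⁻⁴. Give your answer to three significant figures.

The planet radiates to space at T_e = [S(1−α)/(4σ)]^(1/4) = 371.4 K.
Surface balance with a leaky layer gives σT_s⁴ = σT_e⁴·2/(2−ε), so T_s = T_e·[2/(2−0.25)]^(1/4) = 384.0 K.

384 K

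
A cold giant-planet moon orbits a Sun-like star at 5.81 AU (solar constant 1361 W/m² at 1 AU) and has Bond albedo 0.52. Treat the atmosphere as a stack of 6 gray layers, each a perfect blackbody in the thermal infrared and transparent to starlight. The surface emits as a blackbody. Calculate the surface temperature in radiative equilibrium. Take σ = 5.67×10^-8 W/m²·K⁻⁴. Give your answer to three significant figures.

156 K

Flux at the orbit: S = 1361/(5.81)² = 40.32 W/m².
Top-of-atmosphere balance: σT_e⁴ = S(1−α)/4 = 4.838 W/m² → T_e = 96.11 K.
With N = 6 opaque layers, T_s = (N+1)^(1/4)·T_e = 7^(1/4)·96.11 = 156.3 K.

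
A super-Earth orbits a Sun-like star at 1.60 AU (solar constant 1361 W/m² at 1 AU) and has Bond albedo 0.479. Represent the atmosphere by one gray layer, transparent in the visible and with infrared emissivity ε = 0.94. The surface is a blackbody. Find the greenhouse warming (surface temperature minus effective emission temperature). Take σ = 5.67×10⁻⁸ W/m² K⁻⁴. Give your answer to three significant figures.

32.2 kelvin

Flux at the orbit: S = 1361/(1.60)² = 531.6 W/m².
The planet radiates to space at T_e = [S(1−α)/(4σ)]^(1/4) = 186.9 K.
Surface balance with a leaky layer gives σT_s⁴ = σT_e⁴·2/(2−ε), so T_s = T_e·[2/(2−0.94)]^(1/4) = 219.1 K.
The atmosphere warms the surface by 32.16 K.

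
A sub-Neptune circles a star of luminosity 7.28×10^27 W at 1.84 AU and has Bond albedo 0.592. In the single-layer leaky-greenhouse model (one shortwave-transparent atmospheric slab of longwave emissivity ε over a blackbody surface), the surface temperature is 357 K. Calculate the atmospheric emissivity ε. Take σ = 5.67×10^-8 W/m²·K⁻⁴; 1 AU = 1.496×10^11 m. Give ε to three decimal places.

d = 1.84 × 1.496×10^11 m = 2.753×10^11 m.
Flux at the orbit: S = L/(4πd²) = 7.28×10^27/(4π·(2.75×10^11)²) = 7646 W/m².
Effective temperature: T_e = [S(1−α)/(4σ)]^(1/4) = 342.5 K.
Inverting T_s⁴ = 2T_e⁴/(2−ε): (T_e/T_s)⁴ = 0.8468, so ε = 2(1 − 0.8468) = 0.3065.

0.306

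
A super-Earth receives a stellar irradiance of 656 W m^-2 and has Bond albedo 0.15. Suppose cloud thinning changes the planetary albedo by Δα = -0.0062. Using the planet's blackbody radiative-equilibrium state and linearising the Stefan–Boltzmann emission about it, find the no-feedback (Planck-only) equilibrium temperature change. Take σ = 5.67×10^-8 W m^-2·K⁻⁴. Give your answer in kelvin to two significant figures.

0.41 kelvin

The baseline emission temperature is T_e = 222.7 K.
ΔF = −(S/4)Δα = −(656.0/4)×(-0.0062) = 1.017 W m^-2.
Linearising σT⁴ gives d(σT⁴)/dT = 4σT_e³ = 2.504 W m^-2 per K.
ΔT₀ = ΔF/λ_P = 1.017/2.504 = 0.406 K.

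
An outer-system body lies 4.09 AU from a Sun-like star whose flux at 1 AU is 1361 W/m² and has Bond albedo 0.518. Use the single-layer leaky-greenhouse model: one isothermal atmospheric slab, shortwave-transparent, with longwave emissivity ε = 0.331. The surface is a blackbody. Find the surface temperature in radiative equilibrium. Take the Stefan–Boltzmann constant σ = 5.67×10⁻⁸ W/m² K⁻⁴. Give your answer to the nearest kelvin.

120 K

Irradiance scales as 1/d², so S = 1361 W/m² × (1/4.09)² = 81.36 W/m².
The planet radiates to space at T_e = [S(1−α)/(4σ)]^(1/4) = 114.7 K.
For a single slab of emissivity ε, T_s⁴ = 2T_e⁴/(2−ε); thus T_s = 114.7·(1.198)^(1/4) = 120.0 K.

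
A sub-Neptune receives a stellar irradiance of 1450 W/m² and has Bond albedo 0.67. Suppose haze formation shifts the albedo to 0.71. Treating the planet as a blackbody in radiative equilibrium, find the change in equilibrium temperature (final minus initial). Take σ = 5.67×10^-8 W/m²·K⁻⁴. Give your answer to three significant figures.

-6.81 kelvin

Initial: T₁ = [S(1−0.67)/(4σ)]^(1/4) = 214.3 K.
Final:   T₂ = [S(1−0.71)/(4σ)]^(1/4) = 207.5 K.
Change: 207.5 − 214.3 = -6.812 K.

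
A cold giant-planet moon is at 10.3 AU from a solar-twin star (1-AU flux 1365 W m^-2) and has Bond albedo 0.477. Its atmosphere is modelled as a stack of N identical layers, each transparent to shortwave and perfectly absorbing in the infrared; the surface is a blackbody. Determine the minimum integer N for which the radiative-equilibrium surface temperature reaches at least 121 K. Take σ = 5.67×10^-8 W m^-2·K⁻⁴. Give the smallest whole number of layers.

7

Irradiance scales as 1/d², so S = 1365 W m^-2 × (1/10.3)² = 12.87 W m^-2.
The effective emission temperature is T_e = [S(1−α)/(4σ)]^¼ = 73.80 K.
Since T_s⁴ = (N+1)T_e⁴, we need N ≥ (T_s/T_e)⁴ − 1 = 6.225.
The minimum whole number is N = 7.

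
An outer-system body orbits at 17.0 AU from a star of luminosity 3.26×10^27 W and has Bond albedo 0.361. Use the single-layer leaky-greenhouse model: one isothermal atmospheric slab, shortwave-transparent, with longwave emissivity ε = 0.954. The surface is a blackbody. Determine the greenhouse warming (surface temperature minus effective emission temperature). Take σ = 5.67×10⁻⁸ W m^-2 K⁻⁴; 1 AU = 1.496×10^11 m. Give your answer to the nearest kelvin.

Orbital distance: d = 17.0 AU = 2.543×10^12 m.
S = L/(4πd²) = 40.11 W m^-2.
Effective emission temperature (TOA balance): σT_e⁴ = S(1−α)/4 = 6.407 W m^-2 → T_e = 103.1 K.
For a single slab of emissivity ε, T_s⁴ = 2T_e⁴/(2−ε); thus T_s = 103.1·(1.912)^(1/4) = 121.2 K.
Greenhouse warming: T_s − T_e = 18.14 K.

18 K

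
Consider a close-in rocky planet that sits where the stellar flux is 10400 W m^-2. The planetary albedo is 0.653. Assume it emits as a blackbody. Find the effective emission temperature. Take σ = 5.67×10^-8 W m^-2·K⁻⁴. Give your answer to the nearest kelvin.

Averaging over the sphere, the absorbed flux is S(1−α)/4 = 902.2 W m^-2.
Balancing against σT⁴: T = (902.2/5.67×10⁻⁸)^(1/4) = 355.2 K.

355 K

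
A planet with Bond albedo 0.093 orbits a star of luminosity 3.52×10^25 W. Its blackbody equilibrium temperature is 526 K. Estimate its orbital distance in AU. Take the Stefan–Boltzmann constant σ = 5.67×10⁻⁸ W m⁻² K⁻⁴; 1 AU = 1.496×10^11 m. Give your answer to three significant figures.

Energy balance gives S = 4σT⁴/(1−α) = 19140 W m⁻².
Then d = [L/(4πS)]^(1/2) = 1.210×10^10 m, i.e. 0.08086 AU.

0.0809 AU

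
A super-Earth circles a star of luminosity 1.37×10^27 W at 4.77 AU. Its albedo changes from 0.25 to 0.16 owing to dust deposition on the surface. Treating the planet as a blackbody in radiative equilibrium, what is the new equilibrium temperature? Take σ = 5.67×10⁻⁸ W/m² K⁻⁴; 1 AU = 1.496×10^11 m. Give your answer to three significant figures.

168 K

d = 4.77 × 1.496×10^11 m = 7.136×10^11 m.
Spreading L over a sphere of radius d: S = 1.37×10^27/(4π·7.14×10^11²) = 214.1 W/m².
With the new albedo, S(1−α₂)/4 = 44.96 W/m², so T₂ = 167.8 K.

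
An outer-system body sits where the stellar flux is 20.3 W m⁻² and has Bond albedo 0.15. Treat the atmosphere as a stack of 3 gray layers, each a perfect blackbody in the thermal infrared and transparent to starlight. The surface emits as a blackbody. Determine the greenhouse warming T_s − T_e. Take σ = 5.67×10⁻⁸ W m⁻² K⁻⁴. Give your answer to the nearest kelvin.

Top-of-atmosphere balance: σT_e⁴ = S(1−α)/4 = 4.314 W m⁻² → T_e = 93.39 K.
T_s = (N+1)^(1/4)·T_e = 132.1 K.
So the greenhouse effect raises the surface by 132.1 − 93.39 = 38.68 K.

39 K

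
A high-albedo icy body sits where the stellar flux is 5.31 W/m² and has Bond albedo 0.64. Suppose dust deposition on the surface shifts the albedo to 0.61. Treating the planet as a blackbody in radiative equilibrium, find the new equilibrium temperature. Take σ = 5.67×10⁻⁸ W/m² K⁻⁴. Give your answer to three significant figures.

New equilibrium: T₂ = [(1−0.61)·5.310/(4σ)]^(1/4) = 54.97 K.

55.0 kelvin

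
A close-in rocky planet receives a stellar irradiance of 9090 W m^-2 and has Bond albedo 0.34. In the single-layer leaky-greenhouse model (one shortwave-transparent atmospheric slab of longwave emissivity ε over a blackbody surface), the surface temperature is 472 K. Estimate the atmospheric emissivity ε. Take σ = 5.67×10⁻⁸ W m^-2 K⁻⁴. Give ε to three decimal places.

0.934

First, T_e = [9090·(1−0.34)/(4σ)]^(1/4) = 403.3 K.
T_s⁴ = T_e⁴·2/(2−ε) → ε = 2 − 2(T_e/T_s)⁴ = 2 − 2·(403.3/472)⁴ = 0.9341.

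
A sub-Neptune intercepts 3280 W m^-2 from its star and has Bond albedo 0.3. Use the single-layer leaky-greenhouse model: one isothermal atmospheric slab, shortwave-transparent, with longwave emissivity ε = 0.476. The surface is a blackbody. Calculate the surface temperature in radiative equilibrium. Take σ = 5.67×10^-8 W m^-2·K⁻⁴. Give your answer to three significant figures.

Effective emission temperature (TOA balance): σT_e⁴ = S(1−α)/4 = 574.0 W m^-2 → T_e = 317.2 K.
For a single slab of emissivity ε, T_s⁴ = 2T_e⁴/(2−ε); thus T_s = 317.2·(1.312)^(1/4) = 339.5 K.

340 K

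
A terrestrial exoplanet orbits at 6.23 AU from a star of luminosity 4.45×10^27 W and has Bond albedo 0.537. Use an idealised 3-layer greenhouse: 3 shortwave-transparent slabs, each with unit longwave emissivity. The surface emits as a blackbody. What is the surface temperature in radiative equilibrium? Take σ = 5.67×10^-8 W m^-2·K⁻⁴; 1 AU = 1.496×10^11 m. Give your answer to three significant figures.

d = 6.23 × 1.496×10^11 m = 9.320×10^11 m.
Spreading L over a sphere of radius d: S = 4.45×10^27/(4π·9.32×10^11²) = 407.7 W m^-2.
Top-of-atmosphere balance: σT_e⁴ = S(1−α)/4 = 47.19 W m^-2 → T_e = 169.8 K.
For an N-layer opaque stack, T_s⁴ = (N+1)T_e⁴, hence T_s = (4)^(1/4)×169.8 K = 240.2 K.

240 K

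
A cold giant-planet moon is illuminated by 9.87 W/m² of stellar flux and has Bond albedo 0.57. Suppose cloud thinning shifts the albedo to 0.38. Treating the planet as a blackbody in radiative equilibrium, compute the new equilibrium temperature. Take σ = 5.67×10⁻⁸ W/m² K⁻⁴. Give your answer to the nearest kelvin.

72 K

T₂ = [S(1−α₂)/(4σ)]^(1/4) = [9.870·0.62/(4σ)]^(1/4) = 72.07 K.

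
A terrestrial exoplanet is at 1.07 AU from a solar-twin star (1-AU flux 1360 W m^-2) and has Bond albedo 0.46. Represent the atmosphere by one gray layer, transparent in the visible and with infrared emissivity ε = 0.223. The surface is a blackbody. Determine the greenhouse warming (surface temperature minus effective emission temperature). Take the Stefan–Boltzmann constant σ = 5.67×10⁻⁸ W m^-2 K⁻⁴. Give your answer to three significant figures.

Flux at the orbit: S = 1360/(1.07)² = 1188 W m^-2.
Effective emission temperature (TOA balance): σT_e⁴ = S(1−α)/4 = 160.4 W m^-2 → T_e = 230.6 K.
Surface balance with a leaky layer gives σT_s⁴ = σT_e⁴·2/(2−ε), so T_s = T_e·[2/(2−0.223)]^(1/4) = 237.5 K.
Greenhouse warming: T_s − T_e = 6.917 K.

6.92 K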